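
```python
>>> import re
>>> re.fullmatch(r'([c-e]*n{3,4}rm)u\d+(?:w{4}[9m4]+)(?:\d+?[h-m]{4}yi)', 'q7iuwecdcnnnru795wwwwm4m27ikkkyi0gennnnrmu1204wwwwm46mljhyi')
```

None

The pattern matches zero or more of a character in [c-e], then 3 to 4 of the literal 'n', then the literal 'rm' (captured); then the literal 'u', then one or more of a digit; then exactly 4 of the literal 'w', then one or more of one of [9m4] (non-capturing group); then one or more of a digit (lazy), then exactly 4 of a character in [h-m], then the literal 'yi' (non-capturing group).
For `fullmatch`, every character of the input must be accounted for by the pattern.
Here the string isn't matched end-to-end, so the call returns None.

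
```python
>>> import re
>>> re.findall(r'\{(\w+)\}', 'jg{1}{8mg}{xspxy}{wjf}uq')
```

['1', '8mg', 'xspxy', 'wjf']

Matches: at [2:5] match '{1}', group 1 = '1'; at [5:10] match '{8mg}', group 1 = '8mg'; at [10:17] match '{xspxy}', group 1 = 'xspxy'; at [17:22] match '{wjf}', group 1 = 'wjf'.
One capturing group, so `findall` returns just the captured substring from each match — 4 in all.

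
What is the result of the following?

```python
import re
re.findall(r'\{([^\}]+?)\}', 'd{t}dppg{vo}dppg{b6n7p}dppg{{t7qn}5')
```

`findall` collects group 1 from each match (4 total).

['t', 'vo', 'b6n7p', '{t7qn']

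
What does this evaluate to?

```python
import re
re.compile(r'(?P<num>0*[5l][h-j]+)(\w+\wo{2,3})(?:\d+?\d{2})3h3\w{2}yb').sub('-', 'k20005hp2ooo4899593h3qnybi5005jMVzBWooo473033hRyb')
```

'k2-i5005jMVzBWooo473033hRyb'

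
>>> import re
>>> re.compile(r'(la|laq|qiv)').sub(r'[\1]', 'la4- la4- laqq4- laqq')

'[la]4- [la]4- [la]qq4- [la]qq'

The regex engine tests alternatives in the order written; an earlier branch that matches wins even if a later one would match more.
Matches: at [0:2] → 'la'; at [5:7] → 'la'; at [10:12] → 'la'; at [17:19] → 'la'.
`\1` in the replacement pulls in group 1's text for each match.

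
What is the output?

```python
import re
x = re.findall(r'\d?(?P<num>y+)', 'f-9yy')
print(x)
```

The pattern matches optionally a digit; then one or more of a literal 'y' (captured as 'num').
One capturing group, so `findall` returns just the captured substring from the one match — 1 in all.

['yy']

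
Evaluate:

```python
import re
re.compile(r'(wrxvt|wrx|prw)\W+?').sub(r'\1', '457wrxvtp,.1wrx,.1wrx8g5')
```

'457wrxvtp,.1wrx.1wrx8g5'

Matches: at [12:16] → 'wrx,'.
Each match is replaced using the text its own group 1 captured.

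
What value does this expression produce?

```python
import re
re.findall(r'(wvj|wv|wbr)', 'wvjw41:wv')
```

The regex engine tests alternatives in the order written; an earlier branch that matches wins even if a later one would match more.
Matches: at [0:3] match 'wvj', group 1 = 'wvj'; at [7:9] match 'wv', group 1 = 'wv'.
`findall` collects group 1 from each match (2 total).

['wvj', 'wv']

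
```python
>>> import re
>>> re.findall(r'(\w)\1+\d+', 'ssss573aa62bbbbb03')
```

['s', 'a', 'b']

The backreference `\1` re-matches whatever the first group consumed, character for character.
`findall` collects group 1 from each match (3 total).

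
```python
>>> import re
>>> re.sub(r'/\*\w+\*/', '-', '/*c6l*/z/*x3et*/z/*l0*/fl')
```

'-z-z-fl'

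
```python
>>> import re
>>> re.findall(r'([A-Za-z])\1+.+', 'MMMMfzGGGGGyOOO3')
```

['M']

`\1` has to match the exact text group 1 already captured.
Walking the string: at [0:16] match 'MMMMfzGGGGGyOOO3', group 1 = 'M'.
`findall` collects group 1 from the one match (1 total).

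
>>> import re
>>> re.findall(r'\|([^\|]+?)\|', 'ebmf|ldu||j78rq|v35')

['ldu', 'j78rq']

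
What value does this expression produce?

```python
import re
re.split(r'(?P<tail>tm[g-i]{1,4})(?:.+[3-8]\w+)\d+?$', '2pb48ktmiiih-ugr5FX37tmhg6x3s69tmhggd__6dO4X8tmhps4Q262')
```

Pattern: the literal 'tm', then 1 to 4 of a character in [g-i] (captured as 'tail'); then one or more of any character, then a character in [3-8], then one or more of a word character (non-capturing group); then one or more of a digit (lazy); then anchored at the end.
Matches to split on: at [6:55] → 'tmiiih-ugr5FX37tmhg6x3s69tmhggd__6dO4X8tmhps4Q262'.
Because the pattern has a capturing group, `split` also inserts each captured text between the pieces.

['2pb48k', 'tmiiih', '']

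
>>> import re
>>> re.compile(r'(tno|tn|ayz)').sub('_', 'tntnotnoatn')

'___a_'

Alternation tries branches left to right and keeps the first one that lets the overall match succeed at that position.
`sub` substitutes '_' at each match site.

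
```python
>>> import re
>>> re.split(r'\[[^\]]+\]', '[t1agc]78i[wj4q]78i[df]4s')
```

Matches to split on: at [0:7] → '[t1agc]'; at [10:16] → '[wj4q]'; at [19:23] → '[df]'.
Each match becomes a cut point; 4 segments remain.

['', '78i', '78i', '4s']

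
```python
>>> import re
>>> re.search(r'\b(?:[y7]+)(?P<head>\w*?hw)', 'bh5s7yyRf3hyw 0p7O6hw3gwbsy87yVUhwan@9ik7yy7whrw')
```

Pattern: a word boundary (`\b`, zero-width); then one or more of one of [y7] (non-capturing group); then zero or more of a word character (lazy), then the literal 'hw' (captured as 'head').
`search` walks the string left to right and returns the first match it finds.
Here the pattern never matches, so the call returns None.

None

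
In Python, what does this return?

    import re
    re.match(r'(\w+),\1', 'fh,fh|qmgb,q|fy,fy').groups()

`\1` has to match the exact text group 1 already captured.
`match` is anchored at position 0; if the pattern doesn't fit there, it returns None.
The match spans [0:5] → 'fh,fh'.
Captured: group 1 = 'fh'.

('fh',)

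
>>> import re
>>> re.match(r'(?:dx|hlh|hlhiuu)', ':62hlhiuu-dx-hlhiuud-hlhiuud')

None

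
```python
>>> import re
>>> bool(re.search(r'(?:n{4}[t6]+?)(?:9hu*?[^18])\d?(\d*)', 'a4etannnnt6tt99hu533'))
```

False

The pattern matches exactly 4 of a literal 'n', then one or more of one of [t6] (lazy) (non-capturing group); then the literal '9h', then zero or more of the literal 'u' (lazy), then any character except [18] (non-capturing group); then optionally a digit; then zero or more of a digit (captured).
Here the pattern never matches, so the call returns None, and `bool(None)` is False.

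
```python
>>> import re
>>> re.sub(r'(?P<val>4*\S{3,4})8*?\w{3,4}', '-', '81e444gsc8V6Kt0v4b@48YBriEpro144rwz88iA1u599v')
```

'-----599v'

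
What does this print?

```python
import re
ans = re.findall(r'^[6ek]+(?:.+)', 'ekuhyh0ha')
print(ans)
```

['ekuhyh0ha']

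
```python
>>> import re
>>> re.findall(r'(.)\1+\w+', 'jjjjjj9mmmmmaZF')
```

['j']

`\1` is not a pattern — it's the concrete string captured by group 1, re-applied verbatim.
Matches: at [0:15] match 'jjjjjj9mmmmmaZF', group 1 = 'j'.
Because there's exactly one group, `findall` drops the full match and keeps group 1 from the one hit.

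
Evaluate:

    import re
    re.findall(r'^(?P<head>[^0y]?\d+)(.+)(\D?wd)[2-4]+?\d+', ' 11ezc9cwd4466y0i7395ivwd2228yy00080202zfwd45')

The pattern matches anchored at the start of the string; then optionally any character except [0y], then one or more of a digit (captured as 'head'); then one or more of any character (captured); then optionally a non-digit, then the literal 'wd' (captured); then one or more of a character in [2-4] (lazy); then one or more of a digit.
Matches: at [0:45] match ' 11ezc9cwd4466y0i7395ivwd2228yy00080202zfwd45', groups = (' 11', 'ezc9cwd4466y0i7395ivwd2228yy00080202zf', 'wd').
3 groups means the one result is a tuple of 3 captured strings — 1 here.

[(' 11', 'ezc9cwd4466y0i7395ivwd2228yy00080202zf', 'wd')]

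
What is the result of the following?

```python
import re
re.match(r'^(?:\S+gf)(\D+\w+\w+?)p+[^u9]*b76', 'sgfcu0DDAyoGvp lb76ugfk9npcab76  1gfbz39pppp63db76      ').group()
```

'sgfcu0DDAyoGvp lb76'

The pattern matches anchored at the start of the string; then one or more of a non-whitespace character, then the literal 'gf' (non-capturing group); then one or more of a non-digit, then one or more of a word character, then one or more of a word character (lazy) (captured); then one or more of a literal 'p'; then zero or more of any character except [u9], then the literal 'b76'.
`re.match` won't scan ahead — the pattern has to work from the very first character.
The match spans [0:19] → 'sgfcu0DDAyoGvp lb76'.
Captured: group 1 = 'cu0DDAyoGv'.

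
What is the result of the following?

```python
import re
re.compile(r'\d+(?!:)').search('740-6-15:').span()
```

(0, 3)

Because the assertion is negative and zero-width, positions next to the forbidden text are skipped.
`search` walks the string left to right and returns the first match it finds.
The match spans [0:3] → '740'.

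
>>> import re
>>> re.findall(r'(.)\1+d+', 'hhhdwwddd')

['h', 'w']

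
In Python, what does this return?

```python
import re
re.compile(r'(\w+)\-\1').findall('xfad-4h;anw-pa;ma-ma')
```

['ma']

After group 1 captures some text, `\1` only succeeds where that same text appears again.
With a single group, `findall` returns only what that group captured — 1 item.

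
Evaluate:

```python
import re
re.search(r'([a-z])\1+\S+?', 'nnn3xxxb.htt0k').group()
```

After group 1 captures some text, `\1` only succeeds where that same text appears again.
Unlike `match`, `search` isn't anchored — it looks for the pattern anywhere in the string.
The match spans [0:4] → 'nnn3'.
Captured: group 1 = 'n'.

'nnn3'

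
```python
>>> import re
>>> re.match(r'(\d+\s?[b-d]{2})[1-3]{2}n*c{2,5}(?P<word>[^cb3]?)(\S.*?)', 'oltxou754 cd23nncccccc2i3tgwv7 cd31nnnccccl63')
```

The pattern matches one or more of a digit, then optionally whitespace, then exactly 2 of a character in [b-d] (captured); then exactly 2 of a character in [1-3], then zero or more of the literal 'n', then 2 to 5 of a literal 'c'; then optionally any character except [cb3] (captured as 'word'); then a non-whitespace character, then zero or more of any character (lazy) (captured).
With `match`, the pattern is implicitly anchored at the beginning.
Here the string doesn't start with a match, so the call returns None.

None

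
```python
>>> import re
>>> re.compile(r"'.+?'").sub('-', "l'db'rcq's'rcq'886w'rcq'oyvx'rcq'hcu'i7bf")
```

'l-rcq-rcq-rcq-rcq-i7bf'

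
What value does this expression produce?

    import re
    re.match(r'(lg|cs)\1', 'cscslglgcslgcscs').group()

With `match`, the pattern is implicitly anchored at the beginning.
The match spans [0:4] → 'cscs'.

'cscs'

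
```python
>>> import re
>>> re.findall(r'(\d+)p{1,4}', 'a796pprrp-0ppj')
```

`findall` collects group 1 from each match (2 total).

['796', '0']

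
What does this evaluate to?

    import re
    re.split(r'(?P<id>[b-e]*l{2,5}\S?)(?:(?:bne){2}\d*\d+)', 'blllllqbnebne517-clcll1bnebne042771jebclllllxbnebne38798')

Pattern: zero or more of a character in [b-e], then 2 to 5 of the literal 'l', then optionally a non-whitespace character (captured as 'id'); then the literal 'bne' repeated 2 times, then zero or more of a digit, then one or more of a digit (non-capturing group).
Matches to split on: at [0:16] → 'blllllqbnebne517'; at [19:35] → 'cll1bnebne042771'; at [36:56] → 'ebclllllxbnebne38798'.
The group in the pattern means `split` returns the separators' captures alongside the pieces.

['', 'blllllq', '-cl', 'cll1', 'j', 'ebclllllx', '']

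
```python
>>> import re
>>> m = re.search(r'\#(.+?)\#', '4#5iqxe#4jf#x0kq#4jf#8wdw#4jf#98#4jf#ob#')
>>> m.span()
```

With the lazy modifier that quantifier settles for the fewest repetitions that let the rest of the pattern succeed (the atoms after it are unaffected and can still be greedy).
The match spans [1:8] → '#5iqxe#'.

(1, 8)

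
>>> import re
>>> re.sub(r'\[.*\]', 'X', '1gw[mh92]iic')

'1gwXiic'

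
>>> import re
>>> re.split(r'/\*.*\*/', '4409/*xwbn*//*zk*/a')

['4409', 'a']

The string is cut at each match, leaving 2 pieces.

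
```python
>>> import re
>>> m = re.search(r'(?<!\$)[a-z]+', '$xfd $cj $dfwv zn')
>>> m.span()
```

Because the assertion is negative and zero-width, positions next to the forbidden text are skipped.
Unlike `match`, `search` isn't anchored — it looks for the pattern anywhere in the string.
The match spans [2:4] → 'fd'.

(2, 4)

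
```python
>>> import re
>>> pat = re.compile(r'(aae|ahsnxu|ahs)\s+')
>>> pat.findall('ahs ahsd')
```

['ahs']

Scanning left to right: at [0:4] match 'ahs ', group 1 = 'ahs'.
With a single group, `findall` returns only what that group captured — 1 item.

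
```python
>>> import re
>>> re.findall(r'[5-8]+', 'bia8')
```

['8']

No capturing groups, so `findall` returns the 1 full match string.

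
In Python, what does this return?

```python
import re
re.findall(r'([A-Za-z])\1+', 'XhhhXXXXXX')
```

A backreference is literal: `\1` must see the identical characters the first group matched.
Scanning left to right: at [1:4] match 'hhh', group 1 = 'h'; at [4:10] match 'XXXXXX', group 1 = 'X'.
Because there's exactly one group, `findall` drops the full match and keeps group 1 from each hit.

['h', 'X']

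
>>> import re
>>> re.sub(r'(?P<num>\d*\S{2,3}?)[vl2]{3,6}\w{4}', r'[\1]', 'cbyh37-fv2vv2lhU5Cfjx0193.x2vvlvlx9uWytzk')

'cbyh[37-f]fjx[0193.x]ytzk'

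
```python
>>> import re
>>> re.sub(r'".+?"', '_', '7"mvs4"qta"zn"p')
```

'7_qta_p'

Matches: at [1:7] → '"mvs4"'; at [10:14] → '"zn"'.
Every occurrence is swapped for '_'.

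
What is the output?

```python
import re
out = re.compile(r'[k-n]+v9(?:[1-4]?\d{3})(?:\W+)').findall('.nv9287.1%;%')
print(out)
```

Pattern: one or more of a character in [k-n], then the literal 'v9'; then optionally a character in [1-4], then exactly 3 of a digit (non-capturing group); then one or more of a non-word character (non-capturing group).
Scanning left to right: at [1:8] → 'nv9287.'.
`findall` yields the raw match text (1 of them) because the pattern has no groups.

['nv9287.']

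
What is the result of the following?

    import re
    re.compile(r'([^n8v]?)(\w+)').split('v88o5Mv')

Pattern: optionally any character except [n8v] (captured); then one or more of a word character (captured).
Matches to split on: at [0:7] → 'v88o5Mv'.
With a capturing group present, the delimiter's captured portion is kept in the result list.

['', '', 'v88o5Mv', '']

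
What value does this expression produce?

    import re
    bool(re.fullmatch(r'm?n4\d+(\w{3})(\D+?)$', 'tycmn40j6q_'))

False

`re.fullmatch` requires the pattern to consume the entire string.
Here the pattern can't cover the whole string, so the call returns None, and `bool(None)` is False.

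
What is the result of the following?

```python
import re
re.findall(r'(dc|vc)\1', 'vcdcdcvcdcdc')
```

`\1` is not a pattern — it's the concrete string captured by group 1, re-applied verbatim.
Walking the string: at [2:6] match 'dcdc', group 1 = 'dc'; at [8:12] match 'dcdc', group 1 = 'dc'.
Because there's exactly one group, `findall` drops the full match and keeps group 1 from each hit.

['dc', 'dc']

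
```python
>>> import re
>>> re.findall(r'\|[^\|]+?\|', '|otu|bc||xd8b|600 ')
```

['|otu|', '|xd8b|']

No capturing groups, so `findall` returns the 2 full match strings.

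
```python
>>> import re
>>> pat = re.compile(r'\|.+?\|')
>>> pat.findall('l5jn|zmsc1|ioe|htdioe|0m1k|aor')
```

Scanning left to right: at [4:11] → '|zmsc1|'; at [14:22] → '|htdioe|'.
No capturing groups, so `findall` returns the 2 full match strings.

['|zmsc1|', '|htdioe|']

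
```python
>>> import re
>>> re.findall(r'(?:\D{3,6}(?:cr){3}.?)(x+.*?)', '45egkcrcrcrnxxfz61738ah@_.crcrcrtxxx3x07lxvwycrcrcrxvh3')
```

['xx', 'xxx', 'x']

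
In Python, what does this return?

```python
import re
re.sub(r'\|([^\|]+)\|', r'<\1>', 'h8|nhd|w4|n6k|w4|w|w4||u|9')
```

'h8<nhd>w4<n6k>w4<w>w4|<u>9'

Each match is replaced using the text its own group 1 captured.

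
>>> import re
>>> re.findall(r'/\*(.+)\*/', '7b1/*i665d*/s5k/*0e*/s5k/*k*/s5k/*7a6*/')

['i665d*/s5k/*0e*/s5k/*k*/s5k/*7a6']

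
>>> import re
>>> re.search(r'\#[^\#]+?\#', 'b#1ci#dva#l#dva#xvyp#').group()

'#1ci#'

The match spans [1:6] → '#1ci#'.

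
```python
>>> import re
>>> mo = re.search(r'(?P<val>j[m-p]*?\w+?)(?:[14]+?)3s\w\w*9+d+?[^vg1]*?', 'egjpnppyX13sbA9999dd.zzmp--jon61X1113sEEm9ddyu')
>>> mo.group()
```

'jpnppyX13sbA9999d'

Pattern: the literal 'j', then zero or more of a character in [m-p] (lazy), then one or more of a word character (lazy) (captured as 'val'); then one or more of one of [14] (lazy) (non-capturing group); then the literal '3s', then a word character, then zero or more of a word character; then one or more of the literal '9', then one or more of the literal 'd' (lazy), then zero or more of any character except [vg1] (lazy).
With the lazy modifier that quantifier settles for the fewest repetitions that let the rest of the pattern succeed (the atoms after it are unaffected and can still be greedy).
Unlike `match`, `search` isn't anchored — it looks for the pattern anywhere in the string.
The match spans [2:19] → 'jpnppyX13sbA9999d'.
Captured: group 1 = 'jpnppyX'.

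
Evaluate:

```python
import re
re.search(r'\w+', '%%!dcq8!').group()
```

The match spans [3:7] → 'dcq8'.

'dcq8'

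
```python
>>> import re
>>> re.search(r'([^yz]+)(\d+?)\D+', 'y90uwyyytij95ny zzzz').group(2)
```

This matches one or more of any character except [yz] (captured); then one or more of a digit (lazy) (captured); then one or more of a non-digit.
`re.search` tries every starting position until one works.
The match spans [1:11] → '90uwyyytij'.
Captured: group 1 = '9', group 2 = '0'.

'0'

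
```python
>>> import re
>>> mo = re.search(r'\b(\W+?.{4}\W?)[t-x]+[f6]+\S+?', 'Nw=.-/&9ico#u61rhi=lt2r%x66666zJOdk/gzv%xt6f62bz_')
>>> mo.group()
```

'=.-/&9ico#u61'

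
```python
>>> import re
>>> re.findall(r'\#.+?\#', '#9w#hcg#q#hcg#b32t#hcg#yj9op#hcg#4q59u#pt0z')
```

['#9w#', '#q#', '#b32t#', '#yj9op#', '#4q59u#']

Matches: at [0:4] → '#9w#'; at [7:10] → '#q#'; at [13:19] → '#b32t#'; at [22:29] → '#yj9op#'; at [32:39] → '#4q59u#'.
Since nothing is captured, `findall` lists the 5 matched substrings directly.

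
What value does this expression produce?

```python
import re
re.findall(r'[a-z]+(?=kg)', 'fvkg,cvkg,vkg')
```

The `(?=…)`/`(?<=…)` assertion just peeks at neighbouring text; it doesn't advance the match position.
With no groups in the pattern, `findall` gives back each whole match — 3 here.

['fv', 'cv', 'v']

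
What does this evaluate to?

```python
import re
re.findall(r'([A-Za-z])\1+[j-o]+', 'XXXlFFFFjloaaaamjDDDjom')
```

['X', 'F', 'a', 'D']

`\1` has to match the exact text group 1 already captured.
Walking the string: at [0:4] match 'XXXl', group 1 = 'X'; at [4:11] match 'FFFFjlo', group 1 = 'F'; at [11:17] match 'aaaamj', group 1 = 'a'; at [17:23] match 'DDDjom', group 1 = 'D'.
Because there's exactly one group, `findall` drops the full match and keeps group 1 from each hit.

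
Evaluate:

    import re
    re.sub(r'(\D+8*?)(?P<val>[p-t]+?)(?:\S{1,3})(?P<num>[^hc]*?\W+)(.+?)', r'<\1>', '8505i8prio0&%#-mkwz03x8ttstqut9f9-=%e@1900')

'8505<i8>kwz03<x8>@1900'

This matches one or more of a non-digit, then zero or more of the literal '8' (lazy) (captured); then one or more of a character in [p-t] (lazy) (captured as 'val'); then 1 to 3 of a non-whitespace character (non-capturing group); then zero or more of any character except [hc] (lazy), then one or more of a non-word character (captured as 'num'); then one or more of any character (lazy) (captured).
A `+?`/`*?`/`{m,n}?` starts at its minimum and grows only as far as needed for what follows to match.
Matches: at [4:16] → 'i8prio0&%#-m'; at [21:37] → 'x8ttstqut9f9-=%e'.
The replacement refers to a captured group, so each match is rewritten using its own captured text.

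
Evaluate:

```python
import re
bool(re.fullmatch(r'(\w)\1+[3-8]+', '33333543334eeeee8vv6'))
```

False

`\1` has to match the exact text group 1 already captured.
`re.fullmatch` is like wrapping the pattern in `^…$` (in single-line mode).
Here the pattern can't cover the whole string, so the call returns None, and `bool(None)` is False.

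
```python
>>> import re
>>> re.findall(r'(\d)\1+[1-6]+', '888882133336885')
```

['8', '8']

After group 1 captures some text, `\1` only succeeds where that same text appears again.
`findall` collects group 1 from each match (2 total).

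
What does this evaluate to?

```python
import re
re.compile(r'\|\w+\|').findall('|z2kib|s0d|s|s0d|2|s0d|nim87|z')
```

With no groups in the pattern, `findall` gives back each whole match — 4 here.

['|z2kib|', '|s|', '|2|', '|nim87|']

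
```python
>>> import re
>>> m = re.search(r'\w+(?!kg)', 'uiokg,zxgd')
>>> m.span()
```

(0, 5)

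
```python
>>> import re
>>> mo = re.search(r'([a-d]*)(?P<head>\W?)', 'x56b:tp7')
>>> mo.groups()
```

This matches zero or more of a character in [a-d] (captured); then optionally a non-word character (captured as 'head').
`re.search` tries every starting position until one works.
The match spans [0:0] → ''.
Captured: group 1 = '', group 2 = ''.

('', '')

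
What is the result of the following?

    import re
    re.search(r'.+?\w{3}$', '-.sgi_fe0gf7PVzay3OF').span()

(0, 20)

The match spans [0:20] → '-.sgi_fe0gf7PVzay3OF'.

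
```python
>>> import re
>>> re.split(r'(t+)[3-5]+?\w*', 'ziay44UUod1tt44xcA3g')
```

The pattern matches one or more of a literal 't' (captured); then one or more of a character in [3-5] (lazy), then zero or more of a word character.
Matches to split on: at [11:20] → 'tt44xcA3g'.
Because the pattern has a capturing group, `split` also inserts each captured text between the pieces.

['ziay44UUod1', 'tt', '']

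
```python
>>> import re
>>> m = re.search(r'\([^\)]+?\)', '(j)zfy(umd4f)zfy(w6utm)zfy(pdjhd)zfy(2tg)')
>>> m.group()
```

`search` walks the string left to right and returns the first match it finds.
The match spans [0:3] → '(j)'.

'(j)'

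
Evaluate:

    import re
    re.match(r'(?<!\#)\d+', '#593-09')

None

The negative lookaround is zero-width — it rules out positions where the adjacent text would match, without consuming anything.
`re.match` only tries the pattern at the start of the string.
Here position 0 doesn't satisfy it, so the call returns None.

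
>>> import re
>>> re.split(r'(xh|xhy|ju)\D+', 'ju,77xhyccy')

['', 'ju', '77', 'xh', '']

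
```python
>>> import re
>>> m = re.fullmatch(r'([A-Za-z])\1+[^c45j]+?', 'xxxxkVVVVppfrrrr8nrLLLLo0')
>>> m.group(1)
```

The backreference `\1` re-matches whatever the first group consumed, character for character.
`fullmatch` succeeds only if the pattern covers the string from start to end.
The match spans [0:25] → 'xxxxkVVVVppfrrrr8nrLLLLo0'.
Captured: group 1 = 'x'.

'x'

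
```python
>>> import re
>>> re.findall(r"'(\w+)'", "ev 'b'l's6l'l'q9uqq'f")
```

One capturing group, so `findall` returns just the captured substring from each match — 3 in all.

['b', 's6l', 'q9uqq']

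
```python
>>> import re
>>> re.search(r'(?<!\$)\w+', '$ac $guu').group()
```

'c'

`(?!…)`/`(?<!…)` only lets a position through if the neighbouring text does NOT match; no characters are consumed.
The match spans [2:3] → 'c'.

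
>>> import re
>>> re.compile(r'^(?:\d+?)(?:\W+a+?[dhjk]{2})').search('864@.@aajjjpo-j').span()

(0, 10)

The match spans [0:10] → '864@.@aajj'.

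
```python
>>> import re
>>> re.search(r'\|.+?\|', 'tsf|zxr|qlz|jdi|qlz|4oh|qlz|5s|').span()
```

(3, 8)

With the lazy modifier that quantifier settles for the fewest repetitions that let the rest of the pattern succeed (the atoms after it are unaffected and can still be greedy).
`re.search` tries every starting position until one works.
The match spans [3:8] → '|zxr|'.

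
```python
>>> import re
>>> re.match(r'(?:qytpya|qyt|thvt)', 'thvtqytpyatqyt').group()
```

'thvt'

With `match`, the pattern is implicitly anchored at the beginning.
The match spans [0:4] → 'thvt'.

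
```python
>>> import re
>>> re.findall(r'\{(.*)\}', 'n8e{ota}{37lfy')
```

['ota']

`findall` collects group 1 from the one match (1 total).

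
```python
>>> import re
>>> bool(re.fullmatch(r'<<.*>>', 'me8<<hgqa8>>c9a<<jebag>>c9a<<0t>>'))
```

False

For `fullmatch`, every character of the input must be accounted for by the pattern.
Here the pattern can't cover the whole string, so the call returns None, and `bool(None)` is False.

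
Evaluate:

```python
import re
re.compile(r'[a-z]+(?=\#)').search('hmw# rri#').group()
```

'hmw'

The `(?=…)`/`(?<=…)` assertion just peeks at neighbouring text; it doesn't advance the match position.
`re.search` tries every starting position until one works.
The match spans [0:3] → 'hmw'.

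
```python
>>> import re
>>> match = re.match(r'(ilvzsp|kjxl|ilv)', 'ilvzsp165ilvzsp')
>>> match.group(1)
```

The regex engine tests alternatives in the order written; an earlier branch that matches wins even if a later one would match more.
`re.match` won't scan ahead — the pattern has to work from the very first character.
The match spans [0:6] → 'ilvzsp'.
Captured: group 1 = 'ilvzsp'.

'ilvzsp'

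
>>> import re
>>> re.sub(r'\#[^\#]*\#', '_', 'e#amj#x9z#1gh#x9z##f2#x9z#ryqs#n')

'e_x9z_x9z_f2_ryqs#n'

`sub` substitutes '_' at each match site.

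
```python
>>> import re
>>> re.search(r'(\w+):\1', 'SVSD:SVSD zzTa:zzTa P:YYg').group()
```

`\1` is not a pattern — it's the concrete string captured by group 1, re-applied verbatim.
`re.search` scans for the first position where the pattern succeeds.
The match spans [0:9] → 'SVSD:SVSD'.
Captured: group 1 = 'SVSD'.

'SVSD:SVSD'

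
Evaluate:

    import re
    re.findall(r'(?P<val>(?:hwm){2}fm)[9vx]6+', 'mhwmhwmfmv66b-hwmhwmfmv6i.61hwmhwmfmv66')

With a single group, `findall` returns only what that group captured — 3 items.

['hwmhwmfm', 'hwmhwmfm', 'hwmhwmfm']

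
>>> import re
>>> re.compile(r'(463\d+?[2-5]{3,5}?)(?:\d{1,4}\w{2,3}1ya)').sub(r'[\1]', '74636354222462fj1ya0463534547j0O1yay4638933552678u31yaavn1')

'7[46363542]0[4635345]y[46389335]avn1'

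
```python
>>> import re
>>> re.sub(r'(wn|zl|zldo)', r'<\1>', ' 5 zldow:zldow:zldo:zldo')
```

' 5 <zl>dow:<zl>dow:<zl>do:<zl>do'

Alternation tries branches left to right and keeps the first one that lets the overall match succeed at that position.
Each match is replaced using the text its own group 1 captured.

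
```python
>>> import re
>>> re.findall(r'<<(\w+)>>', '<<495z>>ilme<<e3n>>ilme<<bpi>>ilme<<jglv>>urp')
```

['495z', 'e3n', 'bpi', 'jglv']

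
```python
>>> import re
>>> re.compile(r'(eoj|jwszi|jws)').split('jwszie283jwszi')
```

Alternation isn't longest-match — the leftmost alternative that fits at this position is chosen.
Matches to split on: at [0:5] → 'jwszi'; at [9:14] → 'jwszi'.
The group in the pattern means `split` returns the separators' captures alongside the pieces.

['', 'jwszi', 'e283', 'jwszi', '']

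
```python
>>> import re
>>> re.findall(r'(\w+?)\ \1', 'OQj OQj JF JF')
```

['OQj', 'JF']

The backreference `\1` re-matches whatever the first group consumed, character for character.
With a single group, `findall` returns only what that group captured — 2 items.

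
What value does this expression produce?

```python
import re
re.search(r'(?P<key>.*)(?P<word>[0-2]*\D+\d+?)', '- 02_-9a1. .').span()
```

(0, 9)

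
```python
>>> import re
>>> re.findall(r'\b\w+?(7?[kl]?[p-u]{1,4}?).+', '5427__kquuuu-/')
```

['kq']

Pattern: a word boundary (`\b`, zero-width); then one or more of a word character (lazy); then optionally a literal '7', then optionally one of [kl], then 1 to 4 of a character in [p-u] (lazy) (captured); then one or more of any character.
Because the quantifier is non-greedy, it stops expanding at the earliest point where the rest of the pattern can succeed.
Matches: at [0:14] match '5427__kquuuu-/', group 1 = 'kq'.
With a single group, `findall` returns only what that group captured — 1 item.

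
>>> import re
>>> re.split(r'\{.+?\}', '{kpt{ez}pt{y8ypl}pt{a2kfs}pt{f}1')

['', 'pt', 'pt', 'pt', '1']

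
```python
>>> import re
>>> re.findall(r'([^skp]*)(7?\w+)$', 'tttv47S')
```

[('tttv47', 'S')]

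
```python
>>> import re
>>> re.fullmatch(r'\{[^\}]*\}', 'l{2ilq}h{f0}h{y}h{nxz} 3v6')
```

None

`re.fullmatch` requires the pattern to consume the entire string.
Here there's no way to consume every character, so the call returns None.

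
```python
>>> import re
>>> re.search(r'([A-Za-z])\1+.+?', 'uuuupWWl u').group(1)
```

The match spans [0:5] → 'uuuup'.
Captured: group 1 = 'u'.

'u'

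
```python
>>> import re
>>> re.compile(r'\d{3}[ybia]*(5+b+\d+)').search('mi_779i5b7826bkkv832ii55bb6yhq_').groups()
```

('5b7826',)

The pattern matches exactly 3 of a digit, then zero or more of one of [ybia]; then one or more of the literal '5', then one or more of a literal 'b', then one or more of a digit (captured).
`re.search` scans for the first position where the pattern succeeds.
The match spans [3:13] → '779i5b7826'.
Captured: group 1 = '5b7826'.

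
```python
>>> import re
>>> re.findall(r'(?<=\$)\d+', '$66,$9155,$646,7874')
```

['66', '9155', '646']

Lookahead/lookbehind check context without consuming it, so the matched span excludes the asserted characters.
Matches: at [1:3] → '66'; at [5:9] → '9155'; at [11:14] → '646'.
`findall` yields the raw match text (3 of them) because the pattern has no groups.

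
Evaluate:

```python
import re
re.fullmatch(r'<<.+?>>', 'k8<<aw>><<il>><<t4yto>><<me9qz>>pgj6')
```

None

`re.fullmatch` requires the pattern to consume the entire string.
Here the pattern can't cover the whole string, so the call returns None.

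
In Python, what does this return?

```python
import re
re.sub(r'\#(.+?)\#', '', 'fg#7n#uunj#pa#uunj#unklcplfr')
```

'fguunjuunj#unklcplfr'

A non-greedy quantifier consumes as few characters as it can — just enough that the remainder of the pattern still matches from where it stops; whatever follows it matches normally.
Matches: at [2:6] → '#7n#'; at [10:14] → '#pa#'.
`sub` substitutes '' at each match site.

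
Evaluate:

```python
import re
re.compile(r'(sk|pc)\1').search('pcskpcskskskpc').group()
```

'sksk'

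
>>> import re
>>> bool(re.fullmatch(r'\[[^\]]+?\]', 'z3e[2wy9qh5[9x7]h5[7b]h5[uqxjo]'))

False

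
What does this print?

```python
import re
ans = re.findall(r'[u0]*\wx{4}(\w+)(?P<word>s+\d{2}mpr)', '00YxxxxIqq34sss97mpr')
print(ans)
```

Pattern: zero or more of one of [u0], then a word character, then exactly 4 of the literal 'x'; then one or more of a word character (captured); then one or more of a literal 's', then exactly 2 of a digit, then the literal 'mpr' (captured as 'word').
`findall` packs the 2 group values into a tuple for every match.

[('Iqq34ss', 's97mpr')]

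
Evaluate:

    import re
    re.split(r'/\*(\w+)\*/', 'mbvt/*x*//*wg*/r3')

['mbvt', 'x', '', 'wg', 'r3']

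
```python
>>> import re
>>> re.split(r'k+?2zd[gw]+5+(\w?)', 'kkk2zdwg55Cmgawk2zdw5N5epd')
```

['', 'C', 'mgaw', 'N', '5epd']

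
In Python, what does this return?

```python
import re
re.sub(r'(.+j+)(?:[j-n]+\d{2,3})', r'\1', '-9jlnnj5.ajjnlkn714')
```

'-9jlnnj5.ajj'

This matches one or more of any character, then one or more of the literal 'j' (captured); then one or more of a character in [j-n], then 2 to 3 of a digit (non-capturing group).
Matches: at [0:19] → '-9jlnnj5.ajjnlkn714'.
Each match is replaced using the text its own group 1 captured.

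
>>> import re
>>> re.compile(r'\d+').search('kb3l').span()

(2, 3)

The match spans [2:3] → '3'.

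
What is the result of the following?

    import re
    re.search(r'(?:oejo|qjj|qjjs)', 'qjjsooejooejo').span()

(0, 3)

Branches in `(...|...)` are attempted left-to-right; the first branch that allows the whole pattern to succeed is taken.
The match spans [0:3] → 'qjj'.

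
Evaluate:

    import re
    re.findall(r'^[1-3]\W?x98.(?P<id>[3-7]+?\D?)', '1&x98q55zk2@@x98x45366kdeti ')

A `+?`/`*?`/`{m,n}?` starts at its minimum and grows only as far as needed for what follows to match.
One capturing group, so `findall` returns just the captured substring from the one match — 1 in all.

['5']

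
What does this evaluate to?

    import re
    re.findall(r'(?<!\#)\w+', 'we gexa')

['we', 'gexa']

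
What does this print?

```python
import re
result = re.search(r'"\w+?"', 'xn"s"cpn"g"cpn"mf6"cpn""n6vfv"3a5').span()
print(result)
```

(2, 5)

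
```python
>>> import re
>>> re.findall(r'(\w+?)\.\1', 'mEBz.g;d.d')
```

After group 1 captures some text, `\1` only succeeds where that same text appears again.
Because there's exactly one group, `findall` drops the full match and keeps group 1 from the one hit.

['d']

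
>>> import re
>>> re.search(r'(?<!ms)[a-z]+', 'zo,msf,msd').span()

(0, 2)

`(?!…)`/`(?<!…)` only lets a position through if the neighbouring text does NOT match; no characters are consumed.
The match spans [0:2] → 'zo'.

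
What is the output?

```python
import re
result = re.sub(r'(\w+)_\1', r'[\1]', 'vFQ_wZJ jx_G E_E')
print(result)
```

A backreference is literal: `\1` must see the identical characters the first group matched.
`\1` in the replacement pulls in group 1's text for each match.

vFQ_wZJ jx_G [E]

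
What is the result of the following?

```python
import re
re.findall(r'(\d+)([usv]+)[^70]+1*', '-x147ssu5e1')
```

Pattern: one or more of a digit (captured); then one or more of one of [usv] (captured); then one or more of any character except [70], then zero or more of the literal '1'.
With 2 capturing groups, `findall` returns a 2-tuple per match.

[('147', 'ssu')]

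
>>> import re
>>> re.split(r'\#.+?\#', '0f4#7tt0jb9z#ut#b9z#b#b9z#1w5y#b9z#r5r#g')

['0f4', 'ut', 'b', '1w5y', 'r5r#g']

The `?` after the quantifier makes it lazy — it takes as little as possible before letting the rest of the pattern try.
The string is cut at each match, leaving 5 pieces.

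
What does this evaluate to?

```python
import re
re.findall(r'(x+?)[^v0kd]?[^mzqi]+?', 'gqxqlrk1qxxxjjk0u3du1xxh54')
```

['x', 'x', 'x']

The `?` after the quantifier makes it lazy — it takes as little as possible before letting the rest of the pattern try.
With a single group, `findall` returns only what that group captured — 3 items.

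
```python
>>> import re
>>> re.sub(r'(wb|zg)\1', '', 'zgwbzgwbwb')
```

`\1` has to match the exact text group 1 already captured.
Matches: at [6:10] → 'wbwb'.
`sub` substitutes '' at each match site.

'zgwbzg'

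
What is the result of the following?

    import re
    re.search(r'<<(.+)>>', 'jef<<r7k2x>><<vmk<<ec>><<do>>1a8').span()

(3, 29)

`re.search` tries every starting position until one works.
The match spans [3:29] → '<<r7k2x>><<vmk<<ec>><<do>>'.
Captured: group 1 = 'r7k2x>><<vmk<<ec>><<do'.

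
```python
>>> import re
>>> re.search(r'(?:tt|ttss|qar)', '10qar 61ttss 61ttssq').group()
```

'qar'

`re.search` tries every starting position until one works.
The match spans [2:5] → 'qar'.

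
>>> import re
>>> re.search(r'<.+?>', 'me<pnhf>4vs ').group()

'<pnhf>'

The match spans [2:8] → '<pnhf>'.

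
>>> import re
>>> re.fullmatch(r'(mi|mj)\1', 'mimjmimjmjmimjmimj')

None

`\1` is not a pattern — it's the concrete string captured by group 1, re-applied verbatim.
`re.fullmatch` requires the pattern to consume the entire string.
Here there's no way to consume every character, so the call returns None.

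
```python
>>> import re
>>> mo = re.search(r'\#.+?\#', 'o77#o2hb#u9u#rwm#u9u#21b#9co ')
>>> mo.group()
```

'#o2hb#'

`search` walks the string left to right and returns the first match it finds.
The match spans [3:9] → '#o2hb#'.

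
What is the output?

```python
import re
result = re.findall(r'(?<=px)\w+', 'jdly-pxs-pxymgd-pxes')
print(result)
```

The lookaround is zero-width — it requires the adjacent text to match without consuming it, so the asserted text isn't part of the match.
With no groups in the pattern, `findall` gives back each whole match — 3 here.

['s', 'ymgd', 'es']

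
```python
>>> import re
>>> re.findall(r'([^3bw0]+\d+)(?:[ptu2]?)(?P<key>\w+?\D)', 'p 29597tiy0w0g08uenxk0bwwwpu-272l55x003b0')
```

Because the quantifier is non-greedy, it stops expanding at the earliest point where the rest of the pattern can succeed.
2 groups means each result is a tuple of 2 captured strings — 3 here.

[('p 29597tiy0', 'w0g'), ('8uenxk0', 'bw'), ('pu-272l55x00', '3b')]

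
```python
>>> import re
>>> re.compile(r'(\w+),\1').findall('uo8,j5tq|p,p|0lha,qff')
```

['p']

After group 1 captures some text, `\1` only succeeds where that same text appears again.
Matches: at [9:12] match 'p,p', group 1 = 'p'.
With a single group, `findall` returns only what that group captured — 1 item.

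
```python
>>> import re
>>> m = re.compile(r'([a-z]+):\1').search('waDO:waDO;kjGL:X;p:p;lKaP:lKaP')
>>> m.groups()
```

The match spans [17:20] → 'p:p'.
Captured: group 1 = 'p'.

('p',)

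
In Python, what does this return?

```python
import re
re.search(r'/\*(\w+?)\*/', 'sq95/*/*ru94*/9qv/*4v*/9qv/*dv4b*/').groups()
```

`re.search` scans for the first position where the pattern succeeds.
The match spans [6:14] → '/*ru94*/'.
Captured: group 1 = 'ru94'.

('ru94',)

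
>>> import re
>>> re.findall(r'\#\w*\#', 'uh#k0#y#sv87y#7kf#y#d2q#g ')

['#k0#', '#sv87y#', '#y#']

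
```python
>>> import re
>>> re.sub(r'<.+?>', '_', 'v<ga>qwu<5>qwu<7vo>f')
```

'v_qwu_qwu_f'

A `+?`/`*?`/`{m,n}?` starts at its minimum and grows only as far as needed for what follows to match.
Matches: at [1:5] → '<ga>'; at [8:11] → '<5>'; at [14:19] → '<7vo>'.
`sub` substitutes '_' at each match site.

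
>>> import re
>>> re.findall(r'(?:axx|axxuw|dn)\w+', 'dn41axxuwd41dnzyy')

['dn41axxuwd41dnzyy']

`findall` yields the raw match text (1 of them) because the pattern has no groups.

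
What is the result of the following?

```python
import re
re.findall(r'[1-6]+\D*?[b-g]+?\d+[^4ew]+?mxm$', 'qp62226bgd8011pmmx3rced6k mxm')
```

['3rced6k mxm']

This matches one or more of a character in [1-6], then zero or more of a non-digit (lazy); then one or more of a character in [b-g] (lazy); then one or more of a digit; then one or more of any character except [4ew] (lazy), then the literal 'mxm'; then anchored at the end.
Walking the string: at [18:29] → '3rced6k mxm'.
With no groups in the pattern, `findall` gives back each whole match — 1 here.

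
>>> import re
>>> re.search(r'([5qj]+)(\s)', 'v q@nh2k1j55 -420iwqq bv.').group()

This matches one or more of one of [5qj] (captured); then whitespace (captured).
The match spans [9:13] → 'j55 '.

'j55 '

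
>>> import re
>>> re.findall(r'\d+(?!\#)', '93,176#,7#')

The negative lookahead/lookbehind blocks any match where the forbidden context is present.
Scanning left to right: at [0:2] → '93'; at [3:5] → '17'.
`findall` yields the raw match text (2 of them) because the pattern has no groups.

['93', '17']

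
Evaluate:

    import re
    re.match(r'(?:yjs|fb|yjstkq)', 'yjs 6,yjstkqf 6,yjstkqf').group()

'yjs'

`re.match` only tries the pattern at the start of the string.
The match spans [0:3] → 'yjs'.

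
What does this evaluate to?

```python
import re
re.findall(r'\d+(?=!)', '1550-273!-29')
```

['273']

Because the assertion is zero-width, the text it checks is not consumed and won't appear in the result.
Walking the string: at [5:8] → '273'.
Since nothing is captured, `findall` lists the 1 matched substring directly.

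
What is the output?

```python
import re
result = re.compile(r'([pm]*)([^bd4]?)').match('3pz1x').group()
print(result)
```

Pattern: zero or more of one of [pm] (captured); then optionally any character except [bd4] (captured).
`re.match` won't scan ahead — the pattern has to work from the very first character.
The match spans [0:1] → '3'.
Captured: group 1 = '', group 2 = '3'.

3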